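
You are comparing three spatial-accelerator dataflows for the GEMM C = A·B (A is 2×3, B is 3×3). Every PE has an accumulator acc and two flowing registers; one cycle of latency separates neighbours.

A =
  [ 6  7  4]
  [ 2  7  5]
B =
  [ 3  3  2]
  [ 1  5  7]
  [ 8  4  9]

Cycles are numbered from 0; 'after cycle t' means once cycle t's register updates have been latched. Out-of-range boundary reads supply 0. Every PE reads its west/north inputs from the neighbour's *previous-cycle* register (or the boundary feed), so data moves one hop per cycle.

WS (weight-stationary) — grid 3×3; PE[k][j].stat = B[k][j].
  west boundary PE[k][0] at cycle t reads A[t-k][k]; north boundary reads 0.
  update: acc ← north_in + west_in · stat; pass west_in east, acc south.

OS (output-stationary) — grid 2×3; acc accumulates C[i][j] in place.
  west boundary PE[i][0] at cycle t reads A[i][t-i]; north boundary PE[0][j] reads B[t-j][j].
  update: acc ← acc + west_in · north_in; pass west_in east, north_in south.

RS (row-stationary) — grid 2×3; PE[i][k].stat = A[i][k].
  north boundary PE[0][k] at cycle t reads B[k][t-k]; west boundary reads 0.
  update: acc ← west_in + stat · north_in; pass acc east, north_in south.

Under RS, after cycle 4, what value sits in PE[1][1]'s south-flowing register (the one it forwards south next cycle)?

register = 7

RS 2×3: PE[1][1] cycle-by-cycle (with neighbour feeds):
  c0 r0c1: 0 / 0 / 0
  c0 r1c0: 0 / 0 / 0
  c0 r1c1: 0 / 0 / 0
  c1 r0c1: 25 / 25 / 1
  c1 r1c0: 6 / 6 / 3
  c1 r1c1: 0 / 0 / 0
  c2 r0c1: 53 / 53 / 5
  c2 r1c0: 6 / 6 / 3
  c2 r1c1: 13 / 13 / 1
  c3 r0c1: 61 / 61 / 7
  c3 r1c0: 4 / 4 / 2
  c3 r1c1: 41 / 41 / 5
  c4 r0c1: 0 / 0 / 0
  c4 r1c0: 0 / 0 / 0
  c4 r1c1: 53 / 53 / 7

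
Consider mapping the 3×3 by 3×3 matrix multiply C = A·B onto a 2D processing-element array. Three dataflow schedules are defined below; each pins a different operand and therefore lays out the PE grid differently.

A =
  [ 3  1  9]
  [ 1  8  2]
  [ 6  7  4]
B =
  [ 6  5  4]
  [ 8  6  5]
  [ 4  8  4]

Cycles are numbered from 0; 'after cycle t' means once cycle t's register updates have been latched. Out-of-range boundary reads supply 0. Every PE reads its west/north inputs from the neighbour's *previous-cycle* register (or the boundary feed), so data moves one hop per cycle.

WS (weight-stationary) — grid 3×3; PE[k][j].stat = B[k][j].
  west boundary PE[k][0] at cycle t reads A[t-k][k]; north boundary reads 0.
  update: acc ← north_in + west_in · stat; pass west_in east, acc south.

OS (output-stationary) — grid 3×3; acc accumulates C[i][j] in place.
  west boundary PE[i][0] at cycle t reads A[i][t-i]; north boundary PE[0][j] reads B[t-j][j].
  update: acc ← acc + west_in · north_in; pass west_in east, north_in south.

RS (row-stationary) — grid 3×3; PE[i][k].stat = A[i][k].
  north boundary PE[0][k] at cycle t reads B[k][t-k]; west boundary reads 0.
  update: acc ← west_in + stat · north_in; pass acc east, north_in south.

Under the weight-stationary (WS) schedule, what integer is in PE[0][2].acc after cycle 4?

WS 3×3: PE[0][2] cycle-by-cycle (with neighbour feeds):
  cycle 0: PE[0][1] → acc 0, east 0, south 0
  cycle 0: PE[0][2] → acc 0, east 0, south 0
  cycle 1: PE[0][1] → acc 15, east 3, south 15
  cycle 1: PE[0][2] → acc 0, east 0, south 0
  cycle 2: PE[0][1] → acc 5, east 1, south 5
  cycle 2: PE[0][2] → acc 12, east 3, south 12
  cycle 3: PE[0][1] → acc 30, east 6, south 30
  cycle 3: PE[0][2] → acc 4, east 1, south 4
  cycle 4: PE[0][1] → acc 0, east 0, south 0
  cycle 4: PE[0][2] → acc 24, east 6, south 24

PE[0][2].acc = 24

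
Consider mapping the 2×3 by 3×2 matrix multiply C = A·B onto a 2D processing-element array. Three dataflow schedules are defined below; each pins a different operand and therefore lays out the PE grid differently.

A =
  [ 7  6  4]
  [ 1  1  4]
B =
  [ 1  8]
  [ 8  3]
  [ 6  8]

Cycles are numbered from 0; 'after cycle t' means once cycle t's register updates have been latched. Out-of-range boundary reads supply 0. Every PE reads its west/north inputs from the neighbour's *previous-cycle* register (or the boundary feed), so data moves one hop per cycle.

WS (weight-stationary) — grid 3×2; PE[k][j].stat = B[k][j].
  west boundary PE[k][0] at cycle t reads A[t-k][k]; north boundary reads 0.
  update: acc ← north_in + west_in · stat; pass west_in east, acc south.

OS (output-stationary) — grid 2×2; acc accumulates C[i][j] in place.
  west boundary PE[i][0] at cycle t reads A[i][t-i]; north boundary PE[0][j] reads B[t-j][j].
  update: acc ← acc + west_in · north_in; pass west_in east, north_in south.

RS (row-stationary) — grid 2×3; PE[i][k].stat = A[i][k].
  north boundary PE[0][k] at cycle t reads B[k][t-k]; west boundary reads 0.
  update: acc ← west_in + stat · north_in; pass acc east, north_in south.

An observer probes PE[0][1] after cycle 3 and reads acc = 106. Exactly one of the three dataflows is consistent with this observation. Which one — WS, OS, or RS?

WS [3×2] PE[0][1] across cycles:
  after 0 — PE[0][1] acc=0, pass-E 0, pass-S 0
  after 1 — PE[0][1] acc=56, pass-E 7, pass-S 56
  after 2 — PE[0][1] acc=8, pass-E 1, pass-S 8
  after 3 — PE[0][1] acc=0, pass-E 0, pass-S 0
OS [2×2] PE[0][1] across cycles:
  after 0 — PE[0][1] acc=0, pass-E 0, pass-S 0
  after 1 — PE[0][1] acc=56, pass-E 7, pass-S 8
  after 2 — PE[0][1] acc=74, pass-E 6, pass-S 3
  after 3 — PE[0][1] acc=106, pass-E 4, pass-S 8
RS [2×3] PE[0][1] across cycles:
  after 0 — PE[0][1] acc=0, pass-E 0, pass-S 0
  after 1 — PE[0][1] acc=55, pass-E 55, pass-S 8
  after 2 — PE[0][1] acc=74, pass-E 74, pass-S 3
  after 3 — PE[0][1] acc=0, pass-E 0, pass-S 0

dataflow = OS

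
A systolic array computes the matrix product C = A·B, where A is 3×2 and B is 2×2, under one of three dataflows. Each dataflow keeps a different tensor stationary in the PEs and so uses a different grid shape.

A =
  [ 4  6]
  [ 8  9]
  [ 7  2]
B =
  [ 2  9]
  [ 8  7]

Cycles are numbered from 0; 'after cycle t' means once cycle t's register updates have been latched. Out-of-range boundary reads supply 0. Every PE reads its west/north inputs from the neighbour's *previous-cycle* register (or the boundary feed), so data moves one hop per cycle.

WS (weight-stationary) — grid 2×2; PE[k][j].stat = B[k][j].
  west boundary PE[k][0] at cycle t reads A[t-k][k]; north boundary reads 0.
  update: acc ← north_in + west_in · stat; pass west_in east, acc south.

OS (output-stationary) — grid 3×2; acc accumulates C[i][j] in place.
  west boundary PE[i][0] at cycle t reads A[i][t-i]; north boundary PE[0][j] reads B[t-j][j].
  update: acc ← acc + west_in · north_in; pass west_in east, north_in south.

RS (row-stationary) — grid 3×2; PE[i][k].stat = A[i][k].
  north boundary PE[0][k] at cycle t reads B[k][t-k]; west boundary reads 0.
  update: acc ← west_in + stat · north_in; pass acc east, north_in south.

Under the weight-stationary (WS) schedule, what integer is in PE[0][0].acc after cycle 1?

WS on a 2×2 grid — tracing PE[0][0] and its feeders:
  cycle 0: PE[0][0] → acc 8, east 4, south 8
  cycle 1: PE[0][0] → acc 16, east 8, south 16

PE[0][0].acc = 16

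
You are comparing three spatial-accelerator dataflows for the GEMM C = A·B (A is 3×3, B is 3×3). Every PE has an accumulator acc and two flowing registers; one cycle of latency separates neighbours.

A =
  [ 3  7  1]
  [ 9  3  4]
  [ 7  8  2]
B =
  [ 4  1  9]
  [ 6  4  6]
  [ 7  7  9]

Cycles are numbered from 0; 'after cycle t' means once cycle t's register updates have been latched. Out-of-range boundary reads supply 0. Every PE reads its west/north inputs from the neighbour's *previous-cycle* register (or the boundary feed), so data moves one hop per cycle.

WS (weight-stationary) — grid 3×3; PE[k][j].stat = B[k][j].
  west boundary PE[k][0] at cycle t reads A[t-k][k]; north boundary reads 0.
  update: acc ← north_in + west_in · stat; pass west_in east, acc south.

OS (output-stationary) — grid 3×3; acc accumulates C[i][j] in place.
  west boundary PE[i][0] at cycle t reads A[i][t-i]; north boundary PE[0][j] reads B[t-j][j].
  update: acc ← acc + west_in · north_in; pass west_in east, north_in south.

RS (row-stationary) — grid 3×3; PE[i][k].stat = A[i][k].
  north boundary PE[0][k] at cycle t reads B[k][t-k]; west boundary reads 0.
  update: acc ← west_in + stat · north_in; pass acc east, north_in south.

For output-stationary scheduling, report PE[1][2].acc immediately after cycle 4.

OS 3×3: PE[1][2] cycle-by-cycle (with neighbour feeds):
  after 0 — PE[0][2] acc=0, pass-E 0, pass-S 0
  after 0 — PE[1][1] acc=0, pass-E 0, pass-S 0
  after 0 — PE[1][2] acc=0, pass-E 0, pass-S 0
  after 1 — PE[0][2] acc=0, pass-E 0, pass-S 0
  after 1 — PE[1][1] acc=0, pass-E 0, pass-S 0
  after 1 — PE[1][2] acc=0, pass-E 0, pass-S 0
  after 2 — PE[0][2] acc=27, pass-E 3, pass-S 9
  after 2 — PE[1][1] acc=9, pass-E 9, pass-S 1
  after 2 — PE[1][2] acc=0, pass-E 0, pass-S 0
  after 3 — PE[0][2] acc=69, pass-E 7, pass-S 6
  after 3 — PE[1][1] acc=21, pass-E 3, pass-S 4
  after 3 — PE[1][2] acc=81, pass-E 9, pass-S 9
  after 4 — PE[0][2] acc=78, pass-E 1, pass-S 9
  after 4 — PE[1][1] acc=49, pass-E 4, pass-S 7
  after 4 — PE[1][2] acc=99, pass-E 3, pass-S 6

PE[1][2].acc = 99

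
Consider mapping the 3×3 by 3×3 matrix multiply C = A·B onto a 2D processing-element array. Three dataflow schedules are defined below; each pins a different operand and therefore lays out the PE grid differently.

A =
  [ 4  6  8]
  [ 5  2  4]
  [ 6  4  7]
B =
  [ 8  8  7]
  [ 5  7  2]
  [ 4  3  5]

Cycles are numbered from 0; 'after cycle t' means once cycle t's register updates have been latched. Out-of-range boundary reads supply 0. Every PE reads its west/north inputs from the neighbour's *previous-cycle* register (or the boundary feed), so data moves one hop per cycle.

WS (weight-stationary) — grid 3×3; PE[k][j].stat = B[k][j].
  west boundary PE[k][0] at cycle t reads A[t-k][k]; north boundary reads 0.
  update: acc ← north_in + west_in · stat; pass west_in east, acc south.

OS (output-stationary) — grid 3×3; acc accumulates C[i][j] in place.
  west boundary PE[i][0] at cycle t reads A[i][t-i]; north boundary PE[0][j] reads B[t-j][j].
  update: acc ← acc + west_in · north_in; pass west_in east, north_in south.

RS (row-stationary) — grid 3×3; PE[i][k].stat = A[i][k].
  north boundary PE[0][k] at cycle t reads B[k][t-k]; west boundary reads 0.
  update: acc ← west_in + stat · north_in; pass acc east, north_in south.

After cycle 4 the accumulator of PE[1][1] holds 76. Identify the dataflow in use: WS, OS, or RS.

WS [3×3] PE[1][1] across cycles:
  c0 r1c1: 0 / 0 / 0
  c1 r1c1: 0 / 0 / 0
  c2 r1c1: 74 / 6 / 74
  c3 r1c1: 54 / 2 / 54
  c4 r1c1: 76 / 4 / 76
OS [3×3] PE[1][1] across cycles:
  c0 r1c1: 0 / 0 / 0
  c1 r1c1: 0 / 0 / 0
  c2 r1c1: 40 / 5 / 8
  c3 r1c1: 54 / 2 / 7
  c4 r1c1: 66 / 4 / 3
RS [3×3] PE[1][1] across cycles:
  c0 r1c1: 0 / 0 / 0
  c1 r1c1: 0 / 0 / 0
  c2 r1c1: 50 / 50 / 5
  c3 r1c1: 54 / 54 / 7
  c4 r1c1: 39 / 39 / 2

dataflow = WS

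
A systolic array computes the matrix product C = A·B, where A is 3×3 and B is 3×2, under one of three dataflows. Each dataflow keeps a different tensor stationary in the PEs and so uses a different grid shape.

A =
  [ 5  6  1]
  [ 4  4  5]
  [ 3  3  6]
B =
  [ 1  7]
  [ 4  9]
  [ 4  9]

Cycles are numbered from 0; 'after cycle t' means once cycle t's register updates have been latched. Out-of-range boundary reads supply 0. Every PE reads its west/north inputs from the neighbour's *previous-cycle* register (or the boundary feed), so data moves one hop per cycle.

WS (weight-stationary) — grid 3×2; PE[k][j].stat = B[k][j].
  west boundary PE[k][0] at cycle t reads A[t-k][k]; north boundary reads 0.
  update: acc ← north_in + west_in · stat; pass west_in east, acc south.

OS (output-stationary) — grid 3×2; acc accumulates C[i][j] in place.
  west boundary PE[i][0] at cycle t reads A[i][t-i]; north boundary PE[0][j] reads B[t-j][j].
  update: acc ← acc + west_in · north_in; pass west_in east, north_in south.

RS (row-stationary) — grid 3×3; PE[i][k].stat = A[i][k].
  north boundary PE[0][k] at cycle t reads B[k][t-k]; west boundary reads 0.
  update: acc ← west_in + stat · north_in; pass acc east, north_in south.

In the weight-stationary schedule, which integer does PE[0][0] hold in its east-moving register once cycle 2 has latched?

register = 3

WS 3×2: PE[0][0] cycle-by-cycle (with neighbour feeds):
  @0  [0,0]  acc 5  |  →5  ↓5
  @1  [0,0]  acc 4  |  →4  ↓4
  @2  [0,0]  acc 3  |  →3  ↓3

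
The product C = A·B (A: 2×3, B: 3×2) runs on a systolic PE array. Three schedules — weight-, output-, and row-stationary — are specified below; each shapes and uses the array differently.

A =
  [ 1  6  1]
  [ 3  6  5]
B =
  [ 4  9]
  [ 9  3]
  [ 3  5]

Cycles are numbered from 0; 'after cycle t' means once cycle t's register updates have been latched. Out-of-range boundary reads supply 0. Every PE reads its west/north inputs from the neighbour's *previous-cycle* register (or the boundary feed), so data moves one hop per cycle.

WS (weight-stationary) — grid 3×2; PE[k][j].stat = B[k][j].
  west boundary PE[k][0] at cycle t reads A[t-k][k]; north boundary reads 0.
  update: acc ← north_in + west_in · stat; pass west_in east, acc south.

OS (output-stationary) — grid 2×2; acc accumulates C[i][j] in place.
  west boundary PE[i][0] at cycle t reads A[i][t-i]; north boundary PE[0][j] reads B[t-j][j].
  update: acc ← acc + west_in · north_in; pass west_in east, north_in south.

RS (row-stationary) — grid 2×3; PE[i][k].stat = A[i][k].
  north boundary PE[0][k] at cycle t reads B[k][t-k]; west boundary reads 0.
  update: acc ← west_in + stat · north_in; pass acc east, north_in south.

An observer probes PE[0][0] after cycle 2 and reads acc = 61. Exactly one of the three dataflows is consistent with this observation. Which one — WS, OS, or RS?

Under WS (3×2), PE[0][0]:
  after 0 — PE[0][0] acc=4, pass-E 1, pass-S 4
  after 1 — PE[0][0] acc=12, pass-E 3, pass-S 12
  after 2 — PE[0][0] acc=0, pass-E 0, pass-S 0
Under OS (2×2), PE[0][0]:
  after 0 — PE[0][0] acc=4, pass-E 1, pass-S 4
  after 1 — PE[0][0] acc=58, pass-E 6, pass-S 9
  after 2 — PE[0][0] acc=61, pass-E 1, pass-S 3
Under RS (2×3), PE[0][0]:
  after 0 — PE[0][0] acc=4, pass-E 4, pass-S 4
  after 1 — PE[0][0] acc=9, pass-E 9, pass-S 9
  after 2 — PE[0][0] acc=0, pass-E 0, pass-S 0

dataflow = OS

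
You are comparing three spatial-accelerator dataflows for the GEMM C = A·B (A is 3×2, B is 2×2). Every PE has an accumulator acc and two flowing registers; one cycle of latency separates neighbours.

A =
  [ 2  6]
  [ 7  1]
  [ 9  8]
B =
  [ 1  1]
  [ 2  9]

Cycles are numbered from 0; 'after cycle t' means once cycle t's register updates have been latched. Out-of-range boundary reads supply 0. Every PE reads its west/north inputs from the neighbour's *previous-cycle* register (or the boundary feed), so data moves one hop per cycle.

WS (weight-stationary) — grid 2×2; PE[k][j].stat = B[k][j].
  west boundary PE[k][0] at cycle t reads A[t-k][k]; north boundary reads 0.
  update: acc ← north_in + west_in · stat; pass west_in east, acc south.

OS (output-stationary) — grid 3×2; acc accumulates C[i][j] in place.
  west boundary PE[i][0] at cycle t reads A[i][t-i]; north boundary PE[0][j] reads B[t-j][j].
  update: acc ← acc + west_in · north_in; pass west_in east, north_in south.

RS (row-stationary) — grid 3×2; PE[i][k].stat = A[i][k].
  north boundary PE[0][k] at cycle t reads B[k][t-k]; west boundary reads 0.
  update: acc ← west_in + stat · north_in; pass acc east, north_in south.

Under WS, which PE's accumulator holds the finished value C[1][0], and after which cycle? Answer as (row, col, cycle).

(row, col, cycle) = (1, 0, 2)

WS: C[1][0] accumulates in PE[1][0]:
  c0 r1c0: 0 / 0 / 0
  c1 r1c0: 14 / 6 / 14
  c2 r1c0: 9 / 1 / 9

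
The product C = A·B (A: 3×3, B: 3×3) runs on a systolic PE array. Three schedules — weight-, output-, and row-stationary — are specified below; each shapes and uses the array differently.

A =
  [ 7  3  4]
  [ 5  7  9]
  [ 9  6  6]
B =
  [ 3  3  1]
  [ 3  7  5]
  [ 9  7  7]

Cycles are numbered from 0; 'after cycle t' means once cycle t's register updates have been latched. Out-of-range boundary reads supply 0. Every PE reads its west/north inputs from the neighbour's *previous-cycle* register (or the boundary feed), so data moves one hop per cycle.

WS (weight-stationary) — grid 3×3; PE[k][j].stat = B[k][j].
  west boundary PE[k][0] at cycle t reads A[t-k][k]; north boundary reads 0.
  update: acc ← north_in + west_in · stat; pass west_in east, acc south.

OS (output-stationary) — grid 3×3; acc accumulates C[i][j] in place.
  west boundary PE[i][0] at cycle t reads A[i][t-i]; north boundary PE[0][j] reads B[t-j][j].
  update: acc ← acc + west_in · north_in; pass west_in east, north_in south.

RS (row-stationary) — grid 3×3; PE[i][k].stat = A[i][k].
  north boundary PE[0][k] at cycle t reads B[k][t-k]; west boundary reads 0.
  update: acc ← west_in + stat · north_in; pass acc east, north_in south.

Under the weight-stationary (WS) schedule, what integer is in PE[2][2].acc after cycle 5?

WS on a 3×3 grid — tracing PE[2][2] and its feeders:
  cycle 0: PE[1][2] → acc 0, east 0, south 0
  cycle 0: PE[2][1] → acc 0, east 0, south 0
  cycle 0: PE[2][2] → acc 0, east 0, south 0
  cycle 1: PE[1][2] → acc 0, east 0, south 0
  cycle 1: PE[2][1] → acc 0, east 0, south 0
  cycle 1: PE[2][2] → acc 0, east 0, south 0
  cycle 2: PE[1][2] → acc 0, east 0, south 0
  cycle 2: PE[2][1] → acc 0, east 0, south 0
  cycle 2: PE[2][2] → acc 0, east 0, south 0
  cycle 3: PE[1][2] → acc 22, east 3, south 22
  cycle 3: PE[2][1] → acc 70, east 4, south 70
  cycle 3: PE[2][2] → acc 0, east 0, south 0
  cycle 4: PE[1][2] → acc 40, east 7, south 40
  cycle 4: PE[2][1] → acc 127, east 9, south 127
  cycle 4: PE[2][2] → acc 50, east 4, south 50
  cycle 5: PE[1][2] → acc 39, east 6, south 39
  cycle 5: PE[2][1] → acc 111, east 6, south 111
  cycle 5: PE[2][2] → acc 103, east 9, south 103

PE[2][2].acc = 103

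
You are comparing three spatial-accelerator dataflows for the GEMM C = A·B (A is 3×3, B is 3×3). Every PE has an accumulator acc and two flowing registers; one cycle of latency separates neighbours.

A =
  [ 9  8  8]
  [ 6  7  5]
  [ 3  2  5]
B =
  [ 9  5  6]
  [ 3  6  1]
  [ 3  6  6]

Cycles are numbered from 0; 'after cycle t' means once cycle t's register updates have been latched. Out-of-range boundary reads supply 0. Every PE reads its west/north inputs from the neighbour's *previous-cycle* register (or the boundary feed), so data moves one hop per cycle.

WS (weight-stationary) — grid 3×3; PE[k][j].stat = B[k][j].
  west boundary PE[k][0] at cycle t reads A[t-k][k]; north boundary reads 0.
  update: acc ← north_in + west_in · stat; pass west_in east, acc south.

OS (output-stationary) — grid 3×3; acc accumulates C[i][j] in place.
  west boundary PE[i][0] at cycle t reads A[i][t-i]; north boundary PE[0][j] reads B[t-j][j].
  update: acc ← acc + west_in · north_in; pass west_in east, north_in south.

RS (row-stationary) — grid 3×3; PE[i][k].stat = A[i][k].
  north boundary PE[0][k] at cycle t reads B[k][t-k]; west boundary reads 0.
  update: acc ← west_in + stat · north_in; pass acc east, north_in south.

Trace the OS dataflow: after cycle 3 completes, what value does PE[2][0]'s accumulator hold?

PE[2][0].acc = 33

OS (3×3). Following PE[2][0] plus its west/north inputs:
  step 0 · PE1,0: acc=0; fwd→0 fwd↓0
  step 0 · PE2,0: acc=0; fwd→0 fwd↓0
  step 1 · PE1,0: acc=54; fwd→6 fwd↓9
  step 1 · PE2,0: acc=0; fwd→0 fwd↓0
  step 2 · PE1,0: acc=75; fwd→7 fwd↓3
  step 2 · PE2,0: acc=27; fwd→3 fwd↓9
  step 3 · PE1,0: acc=90; fwd→5 fwd↓3
  step 3 · PE2,0: acc=33; fwd→2 fwd↓3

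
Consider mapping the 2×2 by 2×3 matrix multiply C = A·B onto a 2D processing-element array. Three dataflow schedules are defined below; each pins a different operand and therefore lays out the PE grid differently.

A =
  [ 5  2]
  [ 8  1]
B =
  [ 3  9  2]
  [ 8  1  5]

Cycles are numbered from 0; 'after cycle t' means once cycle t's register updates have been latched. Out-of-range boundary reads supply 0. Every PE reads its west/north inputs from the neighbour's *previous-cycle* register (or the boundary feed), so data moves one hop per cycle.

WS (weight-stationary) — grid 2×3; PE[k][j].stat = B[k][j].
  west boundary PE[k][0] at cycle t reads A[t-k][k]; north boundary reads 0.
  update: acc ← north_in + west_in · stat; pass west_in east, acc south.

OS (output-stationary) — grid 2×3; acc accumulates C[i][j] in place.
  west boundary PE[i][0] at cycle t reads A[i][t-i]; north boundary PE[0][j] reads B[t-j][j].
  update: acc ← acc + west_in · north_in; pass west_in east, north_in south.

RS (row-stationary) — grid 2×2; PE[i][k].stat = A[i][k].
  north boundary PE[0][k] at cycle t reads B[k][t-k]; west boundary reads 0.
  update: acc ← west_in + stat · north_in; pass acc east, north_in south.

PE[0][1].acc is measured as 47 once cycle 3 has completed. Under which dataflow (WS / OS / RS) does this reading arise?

dataflow = OS

— WS: 2×3; PE[0][1] trace:
  c0 r0c1: 0 / 0 / 0
  c1 r0c1: 45 / 5 / 45
  c2 r0c1: 72 / 8 / 72
  c3 r0c1: 0 / 0 / 0
— OS: 2×3; PE[0][1] trace:
  c0 r0c1: 0 / 0 / 0
  c1 r0c1: 45 / 5 / 9
  c2 r0c1: 47 / 2 / 1
  c3 r0c1: 47 / 0 / 0
— RS: 2×2; PE[0][1] trace:
  c0 r0c1: 0 / 0 / 0
  c1 r0c1: 31 / 31 / 8
  c2 r0c1: 47 / 47 / 1
  c3 r0c1: 20 / 20 / 5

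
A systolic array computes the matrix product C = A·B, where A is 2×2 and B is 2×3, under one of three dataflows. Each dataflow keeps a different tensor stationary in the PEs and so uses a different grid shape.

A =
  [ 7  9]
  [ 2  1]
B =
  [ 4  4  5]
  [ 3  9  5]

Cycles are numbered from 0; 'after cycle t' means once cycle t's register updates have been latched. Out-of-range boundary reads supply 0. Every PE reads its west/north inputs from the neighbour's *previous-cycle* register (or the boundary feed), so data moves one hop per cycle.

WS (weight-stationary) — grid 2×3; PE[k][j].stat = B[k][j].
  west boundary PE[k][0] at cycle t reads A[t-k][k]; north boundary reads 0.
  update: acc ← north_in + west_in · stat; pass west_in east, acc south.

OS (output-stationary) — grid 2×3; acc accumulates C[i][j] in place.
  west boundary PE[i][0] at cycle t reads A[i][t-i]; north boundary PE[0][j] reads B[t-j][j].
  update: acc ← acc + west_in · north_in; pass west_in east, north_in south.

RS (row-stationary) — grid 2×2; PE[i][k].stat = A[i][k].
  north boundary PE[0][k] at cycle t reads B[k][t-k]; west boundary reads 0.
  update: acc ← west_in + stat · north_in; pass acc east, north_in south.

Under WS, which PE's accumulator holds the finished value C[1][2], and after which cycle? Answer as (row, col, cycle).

WS: C[1][2] accumulates in PE[1][2]:
  [0] (1,2) acc=0 (h:0 v:0)
  [1] (1,2) acc=0 (h:0 v:0)
  [2] (1,2) acc=0 (h:0 v:0)
  [3] (1,2) acc=80 (h:9 v:80)
  [4] (1,2) acc=15 (h:1 v:15)

(row, col, cycle) = (1, 2, 4)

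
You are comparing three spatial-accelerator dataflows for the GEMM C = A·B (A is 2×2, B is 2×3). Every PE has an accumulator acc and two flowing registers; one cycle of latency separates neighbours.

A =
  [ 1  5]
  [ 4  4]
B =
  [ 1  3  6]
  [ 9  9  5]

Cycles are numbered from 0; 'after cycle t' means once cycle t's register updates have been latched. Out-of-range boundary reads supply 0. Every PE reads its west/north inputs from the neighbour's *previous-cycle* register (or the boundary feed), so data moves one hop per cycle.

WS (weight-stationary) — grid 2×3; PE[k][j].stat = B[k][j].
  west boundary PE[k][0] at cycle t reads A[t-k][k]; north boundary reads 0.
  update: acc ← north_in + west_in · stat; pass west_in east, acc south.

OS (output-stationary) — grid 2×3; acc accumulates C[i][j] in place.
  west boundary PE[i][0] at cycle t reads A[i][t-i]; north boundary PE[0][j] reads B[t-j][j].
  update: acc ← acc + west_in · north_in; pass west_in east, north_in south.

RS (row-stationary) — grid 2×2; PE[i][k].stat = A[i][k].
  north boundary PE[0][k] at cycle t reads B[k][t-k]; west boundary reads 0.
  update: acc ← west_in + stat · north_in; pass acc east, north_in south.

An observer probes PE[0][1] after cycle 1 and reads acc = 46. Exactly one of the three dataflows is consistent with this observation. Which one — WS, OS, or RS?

dataflow = RS

WS [2×3] PE[0][1] across cycles:
  [0] (0,1) acc=0 (h:0 v:0)
  [1] (0,1) acc=3 (h:1 v:3)
OS [2×3] PE[0][1] across cycles:
  [0] (0,1) acc=0 (h:0 v:0)
  [1] (0,1) acc=3 (h:1 v:3)
RS [2×2] PE[0][1] across cycles:
  [0] (0,1) acc=0 (h:0 v:0)
  [1] (0,1) acc=46 (h:46 v:9)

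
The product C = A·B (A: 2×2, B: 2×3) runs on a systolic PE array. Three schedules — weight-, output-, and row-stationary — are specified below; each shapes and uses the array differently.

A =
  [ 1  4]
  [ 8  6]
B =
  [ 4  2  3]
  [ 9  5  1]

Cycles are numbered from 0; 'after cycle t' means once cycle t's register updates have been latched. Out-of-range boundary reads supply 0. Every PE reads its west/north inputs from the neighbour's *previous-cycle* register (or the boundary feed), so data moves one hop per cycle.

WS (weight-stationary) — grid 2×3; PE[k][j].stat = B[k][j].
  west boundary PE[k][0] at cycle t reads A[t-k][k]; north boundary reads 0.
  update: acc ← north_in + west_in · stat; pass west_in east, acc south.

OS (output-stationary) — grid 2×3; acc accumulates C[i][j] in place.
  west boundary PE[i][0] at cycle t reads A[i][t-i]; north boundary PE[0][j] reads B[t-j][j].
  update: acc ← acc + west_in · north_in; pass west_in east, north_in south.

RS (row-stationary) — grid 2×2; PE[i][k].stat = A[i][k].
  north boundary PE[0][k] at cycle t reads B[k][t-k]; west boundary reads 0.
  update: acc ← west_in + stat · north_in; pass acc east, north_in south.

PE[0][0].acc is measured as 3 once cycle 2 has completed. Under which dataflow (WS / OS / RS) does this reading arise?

dataflow = RS

WS [2×3] PE[0][0] across cycles:
  cycle 0: PE[0][0] → acc 4, east 1, south 4
  cycle 1: PE[0][0] → acc 32, east 8, south 32
  cycle 2: PE[0][0] → acc 0, east 0, south 0
OS [2×3] PE[0][0] across cycles:
  cycle 0: PE[0][0] → acc 4, east 1, south 4
  cycle 1: PE[0][0] → acc 40, east 4, south 9
  cycle 2: PE[0][0] → acc 40, east 0, south 0
RS [2×2] PE[0][0] across cycles:
  cycle 0: PE[0][0] → acc 4, east 4, south 4
  cycle 1: PE[0][0] → acc 2, east 2, south 2
  cycle 2: PE[0][0] → acc 3, east 3, south 3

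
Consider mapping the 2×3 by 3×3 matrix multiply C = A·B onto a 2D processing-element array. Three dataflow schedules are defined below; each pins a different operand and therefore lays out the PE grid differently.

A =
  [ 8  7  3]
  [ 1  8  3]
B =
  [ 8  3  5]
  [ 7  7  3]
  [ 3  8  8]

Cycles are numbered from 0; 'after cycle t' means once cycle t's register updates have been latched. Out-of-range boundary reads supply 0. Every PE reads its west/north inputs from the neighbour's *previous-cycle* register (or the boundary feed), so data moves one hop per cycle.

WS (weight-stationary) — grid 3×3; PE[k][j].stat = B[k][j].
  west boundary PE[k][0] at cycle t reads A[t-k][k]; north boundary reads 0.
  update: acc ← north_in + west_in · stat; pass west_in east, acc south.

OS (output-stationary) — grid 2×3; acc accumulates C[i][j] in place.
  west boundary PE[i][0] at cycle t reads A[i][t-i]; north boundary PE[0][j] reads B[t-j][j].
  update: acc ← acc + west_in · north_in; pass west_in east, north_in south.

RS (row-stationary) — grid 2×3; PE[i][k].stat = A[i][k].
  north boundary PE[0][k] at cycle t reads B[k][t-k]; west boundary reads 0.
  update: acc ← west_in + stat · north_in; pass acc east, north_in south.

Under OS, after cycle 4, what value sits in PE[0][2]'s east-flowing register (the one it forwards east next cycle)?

OS on a 2×3 grid — tracing PE[0][2] and its feeders:
  [0] (0,1) acc=0 (h:0 v:0)
  [0] (0,2) acc=0 (h:0 v:0)
  [1] (0,1) acc=24 (h:8 v:3)
  [1] (0,2) acc=0 (h:0 v:0)
  [2] (0,1) acc=73 (h:7 v:7)
  [2] (0,2) acc=40 (h:8 v:5)
  [3] (0,1) acc=97 (h:3 v:8)
  [3] (0,2) acc=61 (h:7 v:3)
  [4] (0,1) acc=97 (h:0 v:0)
  [4] (0,2) acc=85 (h:3 v:8)

register = 3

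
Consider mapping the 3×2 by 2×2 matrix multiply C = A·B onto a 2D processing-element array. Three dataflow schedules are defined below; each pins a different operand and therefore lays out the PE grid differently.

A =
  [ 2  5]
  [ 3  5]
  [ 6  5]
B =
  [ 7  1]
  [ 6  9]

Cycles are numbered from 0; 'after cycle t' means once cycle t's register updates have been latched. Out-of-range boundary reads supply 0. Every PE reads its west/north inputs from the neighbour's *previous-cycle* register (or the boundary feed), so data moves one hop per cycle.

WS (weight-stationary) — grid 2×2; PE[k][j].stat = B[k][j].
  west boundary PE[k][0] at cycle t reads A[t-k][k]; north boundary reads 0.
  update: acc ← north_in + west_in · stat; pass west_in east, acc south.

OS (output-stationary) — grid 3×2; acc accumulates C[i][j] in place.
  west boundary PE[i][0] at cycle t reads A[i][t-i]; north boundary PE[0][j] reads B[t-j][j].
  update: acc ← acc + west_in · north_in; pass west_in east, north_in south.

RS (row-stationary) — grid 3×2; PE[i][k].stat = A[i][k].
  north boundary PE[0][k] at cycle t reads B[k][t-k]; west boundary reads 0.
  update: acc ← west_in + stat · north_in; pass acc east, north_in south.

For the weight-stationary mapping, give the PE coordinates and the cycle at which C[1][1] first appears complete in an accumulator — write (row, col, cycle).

WS — PE[1][1] is where C[1][1] collects:
  0: (1,1).acc=0  regs=<0,0>
  1: (1,1).acc=0  regs=<0,0>
  2: (1,1).acc=47  regs=<5,47>
  3: (1,1).acc=48  regs=<5,48>

(row, col, cycle) = (1, 1, 3)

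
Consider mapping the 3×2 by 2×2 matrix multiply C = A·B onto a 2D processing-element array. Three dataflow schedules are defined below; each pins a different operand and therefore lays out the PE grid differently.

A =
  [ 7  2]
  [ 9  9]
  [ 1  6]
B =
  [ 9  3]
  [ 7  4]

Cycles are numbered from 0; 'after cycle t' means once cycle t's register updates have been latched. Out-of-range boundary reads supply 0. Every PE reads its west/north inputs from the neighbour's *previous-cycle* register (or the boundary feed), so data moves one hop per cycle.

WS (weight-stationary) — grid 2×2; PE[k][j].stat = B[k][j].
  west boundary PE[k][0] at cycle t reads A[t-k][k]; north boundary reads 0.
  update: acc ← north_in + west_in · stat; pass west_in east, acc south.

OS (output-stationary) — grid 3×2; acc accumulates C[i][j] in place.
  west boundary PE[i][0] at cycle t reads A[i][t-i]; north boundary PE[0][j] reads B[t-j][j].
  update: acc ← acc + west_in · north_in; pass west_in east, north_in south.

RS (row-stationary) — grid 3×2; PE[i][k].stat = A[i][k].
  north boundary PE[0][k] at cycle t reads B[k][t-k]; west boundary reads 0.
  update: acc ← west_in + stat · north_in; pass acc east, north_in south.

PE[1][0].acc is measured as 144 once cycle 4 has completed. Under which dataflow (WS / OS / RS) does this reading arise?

WS (2×2 grid), PE[1][0]:
  t=0 PE[1][0]: acc=0 h=0 v=0
  t=1 PE[1][0]: acc=77 h=2 v=77
  t=2 PE[1][0]: acc=144 h=9 v=144
  t=3 PE[1][0]: acc=51 h=6 v=51
  t=4 PE[1][0]: acc=0 h=0 v=0
OS (3×2 grid), PE[1][0]:
  t=0 PE[1][0]: acc=0 h=0 v=0
  t=1 PE[1][0]: acc=81 h=9 v=9
  t=2 PE[1][0]: acc=144 h=9 v=7
  t=3 PE[1][0]: acc=144 h=0 v=0
  t=4 PE[1][0]: acc=144 h=0 v=0
RS (3×2 grid), PE[1][0]:
  t=0 PE[1][0]: acc=0 h=0 v=0
  t=1 PE[1][0]: acc=81 h=81 v=9
  t=2 PE[1][0]: acc=27 h=27 v=3
  t=3 PE[1][0]: acc=0 h=0 v=0
  t=4 PE[1][0]: acc=0 h=0 v=0

dataflow = OS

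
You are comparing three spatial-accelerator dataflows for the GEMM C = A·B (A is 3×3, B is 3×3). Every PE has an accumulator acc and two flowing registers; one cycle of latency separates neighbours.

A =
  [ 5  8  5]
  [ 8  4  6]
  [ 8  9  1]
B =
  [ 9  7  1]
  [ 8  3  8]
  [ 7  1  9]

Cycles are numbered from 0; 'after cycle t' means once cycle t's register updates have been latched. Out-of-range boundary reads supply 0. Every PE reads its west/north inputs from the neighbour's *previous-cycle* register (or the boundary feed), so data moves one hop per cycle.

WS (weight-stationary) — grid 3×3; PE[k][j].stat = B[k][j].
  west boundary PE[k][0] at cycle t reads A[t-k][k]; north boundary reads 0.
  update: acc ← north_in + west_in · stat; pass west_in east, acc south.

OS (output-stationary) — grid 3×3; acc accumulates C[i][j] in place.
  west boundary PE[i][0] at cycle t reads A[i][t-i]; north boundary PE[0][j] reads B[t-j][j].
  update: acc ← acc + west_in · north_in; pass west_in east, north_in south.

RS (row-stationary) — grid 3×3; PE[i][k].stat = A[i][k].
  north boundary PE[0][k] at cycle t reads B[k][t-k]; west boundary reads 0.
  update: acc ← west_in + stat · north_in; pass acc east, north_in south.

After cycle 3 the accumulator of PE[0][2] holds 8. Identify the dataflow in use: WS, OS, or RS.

dataflow = WS

WS (3×3 grid), PE[0][2]:
  after 0 — PE[0][2] acc=0, pass-E 0, pass-S 0
  after 1 — PE[0][2] acc=0, pass-E 0, pass-S 0
  after 2 — PE[0][2] acc=5, pass-E 5, pass-S 5
  after 3 — PE[0][2] acc=8, pass-E 8, pass-S 8
OS (3×3 grid), PE[0][2]:
  after 0 — PE[0][2] acc=0, pass-E 0, pass-S 0
  after 1 — PE[0][2] acc=0, pass-E 0, pass-S 0
  after 2 — PE[0][2] acc=5, pass-E 5, pass-S 1
  after 3 — PE[0][2] acc=69, pass-E 8, pass-S 8
RS (3×3 grid), PE[0][2]:
  after 0 — PE[0][2] acc=0, pass-E 0, pass-S 0
  after 1 — PE[0][2] acc=0, pass-E 0, pass-S 0
  after 2 — PE[0][2] acc=144, pass-E 144, pass-S 7
  after 3 — PE[0][2] acc=64, pass-E 64, pass-S 1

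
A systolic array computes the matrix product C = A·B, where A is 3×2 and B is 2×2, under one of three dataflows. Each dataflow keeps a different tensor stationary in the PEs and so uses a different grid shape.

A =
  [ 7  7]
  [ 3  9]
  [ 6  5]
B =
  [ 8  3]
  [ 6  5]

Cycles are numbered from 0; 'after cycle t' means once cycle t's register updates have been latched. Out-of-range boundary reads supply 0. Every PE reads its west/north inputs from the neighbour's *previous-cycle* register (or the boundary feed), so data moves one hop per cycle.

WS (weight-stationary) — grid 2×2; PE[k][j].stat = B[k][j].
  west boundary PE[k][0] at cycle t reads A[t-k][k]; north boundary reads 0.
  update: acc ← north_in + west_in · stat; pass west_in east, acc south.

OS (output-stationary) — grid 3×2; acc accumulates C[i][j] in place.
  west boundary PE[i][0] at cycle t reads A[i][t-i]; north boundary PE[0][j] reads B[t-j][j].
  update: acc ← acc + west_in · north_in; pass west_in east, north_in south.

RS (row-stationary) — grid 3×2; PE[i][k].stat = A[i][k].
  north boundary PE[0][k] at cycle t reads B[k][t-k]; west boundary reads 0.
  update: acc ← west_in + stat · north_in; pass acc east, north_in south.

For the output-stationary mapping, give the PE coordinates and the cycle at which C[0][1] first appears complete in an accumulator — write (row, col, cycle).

(row, col, cycle) = (0, 1, 2)

OS — PE[0][1] is where C[0][1] collects:
  [0] (0,1) acc=0 (h:0 v:0)
  [1] (0,1) acc=21 (h:7 v:3)
  [2] (0,1) acc=56 (h:7 v:5)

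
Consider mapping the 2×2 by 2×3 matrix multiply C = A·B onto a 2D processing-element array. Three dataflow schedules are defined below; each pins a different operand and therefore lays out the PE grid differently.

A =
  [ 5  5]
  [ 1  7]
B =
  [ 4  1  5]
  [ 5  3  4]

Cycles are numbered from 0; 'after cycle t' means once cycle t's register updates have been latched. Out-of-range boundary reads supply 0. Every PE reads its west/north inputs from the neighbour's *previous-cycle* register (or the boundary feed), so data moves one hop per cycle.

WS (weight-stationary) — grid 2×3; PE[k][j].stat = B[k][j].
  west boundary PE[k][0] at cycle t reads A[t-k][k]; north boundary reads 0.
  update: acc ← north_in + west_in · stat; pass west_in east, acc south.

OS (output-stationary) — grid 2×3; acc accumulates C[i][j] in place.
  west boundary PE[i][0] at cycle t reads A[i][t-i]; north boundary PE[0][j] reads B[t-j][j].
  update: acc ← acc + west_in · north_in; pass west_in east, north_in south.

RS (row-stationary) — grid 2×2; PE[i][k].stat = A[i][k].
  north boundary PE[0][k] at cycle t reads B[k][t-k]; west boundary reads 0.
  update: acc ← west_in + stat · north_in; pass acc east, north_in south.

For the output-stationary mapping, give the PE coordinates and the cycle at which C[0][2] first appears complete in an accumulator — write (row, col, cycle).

OS — PE[0][2] is where C[0][2] collects:
  [0] (0,2) acc=0 (h:0 v:0)
  [1] (0,2) acc=0 (h:0 v:0)
  [2] (0,2) acc=25 (h:5 v:5)
  [3] (0,2) acc=45 (h:5 v:4)

(row, col, cycle) = (0, 2, 3)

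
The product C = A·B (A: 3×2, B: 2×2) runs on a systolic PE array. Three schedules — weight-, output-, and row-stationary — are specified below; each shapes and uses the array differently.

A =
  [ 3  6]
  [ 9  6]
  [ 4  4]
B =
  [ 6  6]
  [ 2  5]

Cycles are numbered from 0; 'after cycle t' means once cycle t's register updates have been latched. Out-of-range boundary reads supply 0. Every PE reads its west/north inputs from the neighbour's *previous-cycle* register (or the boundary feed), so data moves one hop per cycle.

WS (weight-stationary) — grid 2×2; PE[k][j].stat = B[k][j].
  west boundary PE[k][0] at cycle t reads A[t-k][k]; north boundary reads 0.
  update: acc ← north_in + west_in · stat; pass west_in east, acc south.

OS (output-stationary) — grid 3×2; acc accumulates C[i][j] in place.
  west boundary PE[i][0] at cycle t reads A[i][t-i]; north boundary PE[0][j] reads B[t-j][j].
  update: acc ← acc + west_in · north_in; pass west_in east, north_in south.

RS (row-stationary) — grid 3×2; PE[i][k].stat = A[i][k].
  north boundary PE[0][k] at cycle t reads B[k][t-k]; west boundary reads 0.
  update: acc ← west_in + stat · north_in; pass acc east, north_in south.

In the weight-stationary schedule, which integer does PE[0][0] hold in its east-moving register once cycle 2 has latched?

register = 4

WS on a 2×2 grid — tracing PE[0][0] and its feeders:
  step 0 · PE0,0: acc=18; fwd→3 fwd↓18
  step 1 · PE0,0: acc=54; fwd→9 fwd↓54
  step 2 · PE0,0: acc=24; fwd→4 fwd↓24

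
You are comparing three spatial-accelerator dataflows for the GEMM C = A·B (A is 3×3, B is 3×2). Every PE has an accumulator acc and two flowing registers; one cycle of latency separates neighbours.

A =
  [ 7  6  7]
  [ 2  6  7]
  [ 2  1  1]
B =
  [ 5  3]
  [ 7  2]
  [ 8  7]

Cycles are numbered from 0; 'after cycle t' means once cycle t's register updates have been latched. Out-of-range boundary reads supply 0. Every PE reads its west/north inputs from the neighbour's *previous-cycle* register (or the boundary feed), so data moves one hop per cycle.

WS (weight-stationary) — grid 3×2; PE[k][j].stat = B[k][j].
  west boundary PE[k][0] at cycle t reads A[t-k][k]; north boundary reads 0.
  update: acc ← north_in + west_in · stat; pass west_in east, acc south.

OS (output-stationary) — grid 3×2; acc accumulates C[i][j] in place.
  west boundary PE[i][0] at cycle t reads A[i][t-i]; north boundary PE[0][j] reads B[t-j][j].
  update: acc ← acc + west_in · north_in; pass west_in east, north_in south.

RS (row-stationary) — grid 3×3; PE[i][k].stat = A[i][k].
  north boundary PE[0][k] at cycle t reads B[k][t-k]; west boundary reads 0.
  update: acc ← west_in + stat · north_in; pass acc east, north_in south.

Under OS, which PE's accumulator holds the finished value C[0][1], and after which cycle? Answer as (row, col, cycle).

(row, col, cycle) = (0, 1, 3)

OS: C[0][1] accumulates in PE[0][1]:
  [0] (0,1) acc=0 (h:0 v:0)
  [1] (0,1) acc=21 (h:7 v:3)
  [2] (0,1) acc=33 (h:6 v:2)
  [3] (0,1) acc=82 (h:7 v:7)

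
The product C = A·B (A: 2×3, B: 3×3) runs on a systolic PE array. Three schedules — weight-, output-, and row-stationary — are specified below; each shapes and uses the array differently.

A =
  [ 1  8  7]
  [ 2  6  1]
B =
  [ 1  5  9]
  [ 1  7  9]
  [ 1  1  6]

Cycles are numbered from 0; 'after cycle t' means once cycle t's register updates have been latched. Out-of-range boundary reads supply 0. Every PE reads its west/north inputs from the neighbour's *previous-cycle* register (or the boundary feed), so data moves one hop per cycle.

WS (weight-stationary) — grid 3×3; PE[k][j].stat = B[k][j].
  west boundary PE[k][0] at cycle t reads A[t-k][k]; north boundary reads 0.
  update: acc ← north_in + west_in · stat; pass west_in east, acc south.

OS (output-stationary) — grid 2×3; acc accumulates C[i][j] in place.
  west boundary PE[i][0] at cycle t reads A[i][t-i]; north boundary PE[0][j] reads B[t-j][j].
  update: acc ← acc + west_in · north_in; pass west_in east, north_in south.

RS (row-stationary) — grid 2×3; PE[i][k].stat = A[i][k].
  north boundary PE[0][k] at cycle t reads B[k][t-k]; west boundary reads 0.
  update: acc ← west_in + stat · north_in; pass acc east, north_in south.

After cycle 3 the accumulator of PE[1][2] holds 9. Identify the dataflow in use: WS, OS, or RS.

dataflow = RS

— WS: 3×3; PE[1][2] trace:
  after 0 — PE[1][2] acc=0, pass-E 0, pass-S 0
  after 1 — PE[1][2] acc=0, pass-E 0, pass-S 0
  after 2 — PE[1][2] acc=0, pass-E 0, pass-S 0
  after 3 — PE[1][2] acc=81, pass-E 8, pass-S 81
— OS: 2×3; PE[1][2] trace:
  after 0 — PE[1][2] acc=0, pass-E 0, pass-S 0
  after 1 — PE[1][2] acc=0, pass-E 0, pass-S 0
  after 2 — PE[1][2] acc=0, pass-E 0, pass-S 0
  after 3 — PE[1][2] acc=18, pass-E 2, pass-S 9
— RS: 2×3; PE[1][2] trace:
  after 0 — PE[1][2] acc=0, pass-E 0, pass-S 0
  after 1 — PE[1][2] acc=0, pass-E 0, pass-S 0
  after 2 — PE[1][2] acc=0, pass-E 0, pass-S 0
  after 3 — PE[1][2] acc=9, pass-E 9, pass-S 1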